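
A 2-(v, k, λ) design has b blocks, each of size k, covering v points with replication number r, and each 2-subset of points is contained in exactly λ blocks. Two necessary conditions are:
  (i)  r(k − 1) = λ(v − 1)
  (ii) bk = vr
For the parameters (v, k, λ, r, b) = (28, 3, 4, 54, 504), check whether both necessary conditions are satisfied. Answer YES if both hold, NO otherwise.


Condition (i): r(k − 1) = 54·2 = 108; λ(v − 1) = 4·27 = 108. Match? YES.
Condition (ii): bk = 504·3 = 1512; vr = 28·54 = 1512. Match? YES.
Both conditions hold? YES.

YES


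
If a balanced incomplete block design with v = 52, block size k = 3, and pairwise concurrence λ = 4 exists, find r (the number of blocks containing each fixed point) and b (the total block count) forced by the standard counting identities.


Any 2-(v, k, λ) BIBD satisfies two necessary conditions:
  (i)  Each point sits in r blocks, and counting incidences through any fixed point gives r(k − 1) = λ(v − 1), so r = λ(v − 1)/(k − 1).
  (ii) Total incidences bk = vr, so b = vr/k.
Step 1: r = λ(v − 1)/(k − 1) = 4·(52 − 1)/(3 − 1) = 4·51/2 = 204/2 = 102.
Step 2: b = vr/k = 52·102/3 = 5304/3 = 1768.
Check integrality: r = 102 ∈ Z ✓, b = 1768 ∈ Z ✓.
(These identities are necessary conditions: they determine r and b for any design with these parameters, but do not by themselves prove that one exists.)

r = 102, b = 1768.


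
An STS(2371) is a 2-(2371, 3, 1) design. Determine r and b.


An STS(v) is a 2-(v, 3, 1) BIBD: block size k = 3, λ = 1.
Replication: r(k − 1) = λ(v − 1) ⇒ r·2 = 2371 − 1 = 2370 ⇒ r = 1185.
Block count: b = v(v − 1)/6 = 2371·2370/6 = 5619270/6 = 936545.

r = 1185, b = 936545.


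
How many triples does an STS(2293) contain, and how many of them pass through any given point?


An STS(v) is a 2-(v, 3, 1) BIBD: block size k = 3, λ = 1.
Replication: r(k − 1) = λ(v − 1) ⇒ r·2 = 2293 − 1 = 2292 ⇒ r = 1146.
Block count: b = v(v − 1)/6 = 2293·2292/6 = 5255556/6 = 875926.

r = 1146, b = 875926.


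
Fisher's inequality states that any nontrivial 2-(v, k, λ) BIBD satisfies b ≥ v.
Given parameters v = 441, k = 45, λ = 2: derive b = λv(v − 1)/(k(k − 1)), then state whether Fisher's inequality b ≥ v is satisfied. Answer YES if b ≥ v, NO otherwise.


r = λ(v − 1)/(k − 1) = 2·440/44 = 20.
b = vr/k = 441·20/45 = 196.
Fisher's inequality: b ≥ v ⇔ 196 ≥ 441? NO.

NO


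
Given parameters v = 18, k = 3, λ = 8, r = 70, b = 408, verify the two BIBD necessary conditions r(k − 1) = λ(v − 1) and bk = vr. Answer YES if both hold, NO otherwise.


Condition (i): r(k − 1) = 70·2 = 140; λ(v − 1) = 8·17 = 136. Match? NO.
Condition (ii): bk = 408·3 = 1224; vr = 18·70 = 1260. Match? NO.
Both conditions hold? NO.

NO


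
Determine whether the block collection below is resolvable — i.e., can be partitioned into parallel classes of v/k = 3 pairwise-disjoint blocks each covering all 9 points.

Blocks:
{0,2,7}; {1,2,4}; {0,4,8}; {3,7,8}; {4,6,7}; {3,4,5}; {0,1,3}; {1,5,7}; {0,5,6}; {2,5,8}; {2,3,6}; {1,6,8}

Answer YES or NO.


v = 9, block size k = 3, number of blocks = 12.
For resolvability, blocks must partition into parallel classes of size v/k = 3.
Total blocks must therefore be a multiple of 3: 12 = 3·4 + 0 ⇒ divisible ✓.
Greedy packing gives 4 candidate class(es). Each should be a full parallel class (size 3, covers all 9 points).
  Class 1 (3 blocks): {0,2,7}; {3,4,5}; {1,6,8}. Points covered: [0, 1, 2, 3, 4, 5, 6, 7, 8].
  Class 2 (3 blocks): {1,2,4}; {3,7,8}; {0,5,6}. Points covered: [0, 1, 2, 3, 4, 5, 6, 7, 8].
  Class 3 (3 blocks): {0,4,8}; {1,5,7}; {2,3,6}. Points covered: [0, 1, 2, 3, 4, 5, 6, 7, 8].
  Class 4 (3 blocks): {4,6,7}; {0,1,3}; {2,5,8}. Points covered: [0, 1, 2, 3, 4, 5, 6, 7, 8].
All classes full (size 3)? YES. All classes cover every point? YES.
Resolvable? YES.

YES


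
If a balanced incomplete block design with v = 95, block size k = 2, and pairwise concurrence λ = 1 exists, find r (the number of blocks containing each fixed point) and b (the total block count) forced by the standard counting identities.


Any 2-(v, k, λ) BIBD satisfies two necessary conditions:
  (i)  Each point sits in r blocks, and counting incidences through any fixed point gives r(k − 1) = λ(v − 1), so r = λ(v − 1)/(k − 1).
  (ii) Total incidences bk = vr, so b = vr/k.
Step 1: r = λ(v − 1)/(k − 1) = 1·(95 − 1)/(2 − 1) = 1·94/1 = 94/1 = 94.
Step 2: b = vr/k = 95·94/2 = 8930/2 = 4465.
Check integrality: r = 94 ∈ Z ✓, b = 4465 ∈ Z ✓.
(These identities are necessary conditions: they determine r and b for any design with these parameters, but do not by themselves prove that one exists.)

r = 94, b = 4465.


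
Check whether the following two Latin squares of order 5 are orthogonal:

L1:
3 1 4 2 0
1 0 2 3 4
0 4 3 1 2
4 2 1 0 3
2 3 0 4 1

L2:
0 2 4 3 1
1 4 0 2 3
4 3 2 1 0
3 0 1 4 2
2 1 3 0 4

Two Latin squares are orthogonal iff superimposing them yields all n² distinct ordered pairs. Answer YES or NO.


Form the n² = 25 superimposed pairs (L1[i][j], L2[i][j]), row by row (rows and columns indexed from 0):
row 0: (3,0) (1,2) (4,4) (2,3) (0,1)
row 1: (1,1) (0,4) (2,0) (3,2) (4,3)
row 2: (0,4) (4,3) (3,2) (1,1) (2,0)
row 3: (4,3) (2,0) (1,1) (0,4) (3,2)
row 4: (2,2) (3,1) (0,3) (4,0) (1,4)
Orthogonality requires all 25 pairs distinct.
But the pair (0,4) repeats: cell (1,1) has L1 = 0, L2 = 4, and cell (2,0) has L1 = 0, L2 = 4.
A repeated pair means some other pair never occurs (only 15 distinct pairs out of 25), so the squares are not orthogonal.
Conclusion: NO.

NO


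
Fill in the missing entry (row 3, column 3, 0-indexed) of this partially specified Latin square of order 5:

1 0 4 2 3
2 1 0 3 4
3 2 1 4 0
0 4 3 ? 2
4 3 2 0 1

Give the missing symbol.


Row 3 contains symbols [0, 2, 3, 4] — missing [1].
Column 3 contains symbols [0, 2, 3, 4] — missing [1].
The missing symbol must appear in both missing sets; intersection = [1].
Therefore the hidden value is 1.

Missing value = 1.


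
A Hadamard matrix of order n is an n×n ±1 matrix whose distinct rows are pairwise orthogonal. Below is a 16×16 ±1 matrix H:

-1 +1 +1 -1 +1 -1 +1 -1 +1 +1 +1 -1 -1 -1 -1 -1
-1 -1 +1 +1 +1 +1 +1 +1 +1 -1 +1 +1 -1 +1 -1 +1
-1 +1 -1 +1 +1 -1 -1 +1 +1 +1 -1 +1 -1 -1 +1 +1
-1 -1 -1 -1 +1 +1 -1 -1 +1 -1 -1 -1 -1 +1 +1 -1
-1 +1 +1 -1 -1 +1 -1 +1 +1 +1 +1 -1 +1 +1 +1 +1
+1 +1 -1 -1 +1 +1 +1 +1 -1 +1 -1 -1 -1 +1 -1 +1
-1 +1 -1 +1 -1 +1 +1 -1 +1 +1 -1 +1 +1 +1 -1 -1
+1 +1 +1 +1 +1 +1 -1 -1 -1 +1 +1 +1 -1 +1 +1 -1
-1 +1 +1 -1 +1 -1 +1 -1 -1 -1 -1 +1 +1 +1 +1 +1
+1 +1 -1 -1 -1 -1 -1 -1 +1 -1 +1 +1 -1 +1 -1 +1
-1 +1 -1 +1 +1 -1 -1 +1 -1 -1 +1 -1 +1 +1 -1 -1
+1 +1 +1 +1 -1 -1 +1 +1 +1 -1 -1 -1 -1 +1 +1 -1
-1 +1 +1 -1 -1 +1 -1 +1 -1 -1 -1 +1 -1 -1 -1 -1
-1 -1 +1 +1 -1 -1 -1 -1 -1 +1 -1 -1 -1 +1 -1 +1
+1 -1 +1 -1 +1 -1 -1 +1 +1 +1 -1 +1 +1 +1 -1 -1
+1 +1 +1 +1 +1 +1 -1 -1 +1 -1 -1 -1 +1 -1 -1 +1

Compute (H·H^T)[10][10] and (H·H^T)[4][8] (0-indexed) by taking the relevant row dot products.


Row 4 of H: [-1, 1, 1, -1, -1, 1, -1, 1, 1, 1, 1, -1, 1, 1, 1, 1].
Row 8 of H: [-1, 1, 1, -1, 1, -1, 1, -1, -1, -1, -1, 1, 1, 1, 1, 1].
Row 10 of H: [-1, 1, -1, 1, 1, -1, -1, 1, -1, -1, 1, -1, 1, 1, -1, -1].
(H·H^T)[10][10] = Σ_j H[10][j]·H[10][j] = (-1)² + (1)² + (-1)² + (1)² + (1)² + (-1)² + (-1)² + (1)² + (-1)² + (-1)² + (1)² + (-1)² + (1)² + (1)² + (-1)² + (-1)² = 1 + 1 + 1 + 1 + 1 + 1 + 1 + 1 + 1 + 1 + 1 + 1 + 1 + 1 + 1 + 1 = 16.
(H·H^T)[4][8] = Σ_j H[4][j]·H[8][j] = (-1)·(-1) + (1)·(1) + (1)·(1) + (-1)·(-1) + (-1)·(1) + (1)·(-1) + (-1)·(1) + (1)·(-1) + (1)·(-1) + (1)·(-1) + (1)·(-1) + (-1)·(1) + (1)·(1) + (1)·(1) + (1)·(1) + (1)·(1) = 1 + 1 + 1 + 1 + -1 + -1 + -1 + -1 + -1 + -1 + -1 + -1 + 1 + 1 + 1 + 1 = 0.
So rows 4 and 8 are orthogonal; the diagonal entry equals n = 16.

(10,10) entry = 16; (4,8) entry = 0.


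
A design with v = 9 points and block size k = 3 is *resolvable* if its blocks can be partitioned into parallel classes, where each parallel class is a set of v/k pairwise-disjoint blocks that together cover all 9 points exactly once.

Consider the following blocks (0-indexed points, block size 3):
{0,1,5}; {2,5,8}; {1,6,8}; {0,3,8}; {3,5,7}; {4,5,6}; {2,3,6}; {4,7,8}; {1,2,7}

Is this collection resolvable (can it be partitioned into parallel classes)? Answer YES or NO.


v = 9, block size k = 3, number of blocks = 9.
For resolvability, blocks must partition into parallel classes of size v/k = 3.
Total blocks must therefore be a multiple of 3: 9 = 3·3 + 0 ⇒ divisible ✓.
Consider block {2,5,8}. It intersects every other block in the collection, so no parallel class of size 3 can contain it.
Since every block must belong to some parallel class in a resolution, the collection cannot be partitioned into parallel classes.
Resolvable? NO.

NO


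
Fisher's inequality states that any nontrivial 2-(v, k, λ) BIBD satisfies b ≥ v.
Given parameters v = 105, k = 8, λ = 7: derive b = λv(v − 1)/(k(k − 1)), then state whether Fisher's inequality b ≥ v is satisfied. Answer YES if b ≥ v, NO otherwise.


r = λ(v − 1)/(k − 1) = 7·104/7 = 104.
b = vr/k = 105·104/8 = 1365.
Fisher's inequality: b ≥ v ⇔ 1365 ≥ 105? YES.

YES


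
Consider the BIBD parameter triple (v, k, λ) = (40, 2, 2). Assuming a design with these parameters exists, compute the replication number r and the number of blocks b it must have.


Any 2-(v, k, λ) BIBD satisfies two necessary conditions:
  (i)  Each point sits in r blocks, and counting incidences through any fixed point gives r(k − 1) = λ(v − 1), so r = λ(v − 1)/(k − 1).
  (ii) Total incidences bk = vr, so b = vr/k.
Step 1: r = λ(v − 1)/(k − 1) = 2·(40 − 1)/(2 − 1) = 2·39/1 = 78/1 = 78.
Step 2: b = vr/k = 40·78/2 = 3120/2 = 1560.
Check integrality: r = 78 ∈ Z ✓, b = 1560 ∈ Z ✓.
(These identities are necessary conditions: they determine r and b for any design with these parameters, but do not by themselves prove that one exists.)

r = 78, b = 1560.


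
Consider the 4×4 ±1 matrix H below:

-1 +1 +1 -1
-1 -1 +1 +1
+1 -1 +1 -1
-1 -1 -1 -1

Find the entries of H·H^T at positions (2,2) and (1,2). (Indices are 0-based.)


Row 1 of H: [-1, -1, 1, 1].
Row 2 of H: [1, -1, 1, -1].
(H·H^T)[2][2] = Σ_j H[2][j]·H[2][j] = (1)² + (-1)² + (1)² + (-1)² = 1 + 1 + 1 + 1 = 4.
(H·H^T)[1][2] = Σ_j H[1][j]·H[2][j] = (-1)·(1) + (-1)·(-1) + (1)·(1) + (1)·(-1) = -1 + 1 + 1 + -1 = 0.
So rows 1 and 2 are orthogonal; the diagonal entry equals n = 4.

(2,2) entry = 4; (1,2) entry = 0.


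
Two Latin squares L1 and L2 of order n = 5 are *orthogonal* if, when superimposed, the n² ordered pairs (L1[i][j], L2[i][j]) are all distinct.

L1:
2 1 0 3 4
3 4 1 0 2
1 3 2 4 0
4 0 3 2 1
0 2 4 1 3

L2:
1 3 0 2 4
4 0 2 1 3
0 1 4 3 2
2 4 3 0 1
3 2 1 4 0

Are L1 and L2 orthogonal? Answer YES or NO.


Form the n² = 25 superimposed pairs (L1[i][j], L2[i][j]), row by row (rows and columns indexed from 0):
row 0: (2,1) (1,3) (0,0) (3,2) (4,4)
row 1: (3,4) (4,0) (1,2) (0,1) (2,3)
row 2: (1,0) (3,1) (2,4) (4,3) (0,2)
row 3: (4,2) (0,4) (3,3) (2,0) (1,1)
row 4: (0,3) (2,2) (4,1) (1,4) (3,0)
Orthogonality requires all 25 pairs distinct.
Check by first coordinate: for each symbol s of L1, list the L2 entries in the n cells where L1 = s; they must all differ.
  L1 = 0: L2 entries (in reading order) 0, 1, 2, 4, 3 — all 5 distinct ✓
  L1 = 1: L2 entries (in reading order) 3, 2, 0, 1, 4 — all 5 distinct ✓
  L1 = 2: L2 entries (in reading order) 1, 3, 4, 0, 2 — all 5 distinct ✓
  L1 = 3: L2 entries (in reading order) 2, 4, 1, 3, 0 — all 5 distinct ✓
  L1 = 4: L2 entries (in reading order) 4, 0, 3, 2, 1 — all 5 distinct ✓
Every symbol of L1 meets every symbol of L2 exactly once, so all 25 pairs are distinct (25 of 25).
Conclusion: YES.

YES


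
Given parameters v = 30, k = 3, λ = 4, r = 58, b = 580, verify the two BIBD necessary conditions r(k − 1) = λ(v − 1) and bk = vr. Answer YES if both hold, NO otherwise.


Condition (i): r(k − 1) = 58·2 = 116; λ(v − 1) = 4·29 = 116. Match? YES.
Condition (ii): bk = 580·3 = 1740; vr = 30·58 = 1740. Match? YES.
Both conditions hold? YES.

YES


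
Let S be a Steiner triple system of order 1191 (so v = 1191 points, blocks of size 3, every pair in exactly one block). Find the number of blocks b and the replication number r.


An STS(v) is a 2-(v, 3, 1) BIBD: block size k = 3, λ = 1.
Replication: r(k − 1) = λ(v − 1) ⇒ r·2 = 1191 − 1 = 1190 ⇒ r = 595.
Block count: b = v(v − 1)/6 = 1191·1190/6 = 1417290/6 = 236215.
(Check via bk = vr: 236215·3 = 708645 = 1191·595 = 708645 ✓.)

r = 595, b = 236215.


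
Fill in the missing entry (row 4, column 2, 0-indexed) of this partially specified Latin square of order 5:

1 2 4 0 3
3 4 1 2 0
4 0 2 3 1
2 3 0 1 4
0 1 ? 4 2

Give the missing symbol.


Row 4 contains symbols [0, 1, 2, 4] — missing [3].
Column 2 contains symbols [0, 1, 2, 4] — missing [3].
The missing symbol must appear in both missing sets; intersection = [3].
Therefore the hidden value is 3.

Missing value = 3.


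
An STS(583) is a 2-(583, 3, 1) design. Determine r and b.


An STS(v) is a 2-(v, 3, 1) BIBD: block size k = 3, λ = 1.
Replication: r(k − 1) = λ(v − 1) ⇒ r·2 = 583 − 1 = 582 ⇒ r = 291.
Block count: bk = vr ⇒ b·3 = 583·291 = 169653 ⇒ b = 56551.

r = 291, b = 56551.


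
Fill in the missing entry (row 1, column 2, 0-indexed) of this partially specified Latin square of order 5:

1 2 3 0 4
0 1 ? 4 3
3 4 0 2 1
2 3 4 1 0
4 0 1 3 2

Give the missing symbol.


Row 1 contains symbols [0, 1, 3, 4] — missing [2].
Column 2 contains symbols [0, 1, 3, 4] — missing [2].
The missing symbol must appear in both missing sets; intersection = [2].
Therefore the hidden value is 2.

Missing value = 2.


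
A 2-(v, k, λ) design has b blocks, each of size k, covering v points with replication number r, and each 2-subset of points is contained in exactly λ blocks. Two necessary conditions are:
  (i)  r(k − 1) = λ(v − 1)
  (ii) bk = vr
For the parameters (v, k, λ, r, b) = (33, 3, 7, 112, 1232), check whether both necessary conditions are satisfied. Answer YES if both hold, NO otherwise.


Condition (i): r(k − 1) = 112·2 = 224; λ(v − 1) = 7·32 = 224. Match? YES.
Condition (ii): bk = 1232·3 = 3696; vr = 33·112 = 3696. Match? YES.
Both conditions hold? YES.

YES


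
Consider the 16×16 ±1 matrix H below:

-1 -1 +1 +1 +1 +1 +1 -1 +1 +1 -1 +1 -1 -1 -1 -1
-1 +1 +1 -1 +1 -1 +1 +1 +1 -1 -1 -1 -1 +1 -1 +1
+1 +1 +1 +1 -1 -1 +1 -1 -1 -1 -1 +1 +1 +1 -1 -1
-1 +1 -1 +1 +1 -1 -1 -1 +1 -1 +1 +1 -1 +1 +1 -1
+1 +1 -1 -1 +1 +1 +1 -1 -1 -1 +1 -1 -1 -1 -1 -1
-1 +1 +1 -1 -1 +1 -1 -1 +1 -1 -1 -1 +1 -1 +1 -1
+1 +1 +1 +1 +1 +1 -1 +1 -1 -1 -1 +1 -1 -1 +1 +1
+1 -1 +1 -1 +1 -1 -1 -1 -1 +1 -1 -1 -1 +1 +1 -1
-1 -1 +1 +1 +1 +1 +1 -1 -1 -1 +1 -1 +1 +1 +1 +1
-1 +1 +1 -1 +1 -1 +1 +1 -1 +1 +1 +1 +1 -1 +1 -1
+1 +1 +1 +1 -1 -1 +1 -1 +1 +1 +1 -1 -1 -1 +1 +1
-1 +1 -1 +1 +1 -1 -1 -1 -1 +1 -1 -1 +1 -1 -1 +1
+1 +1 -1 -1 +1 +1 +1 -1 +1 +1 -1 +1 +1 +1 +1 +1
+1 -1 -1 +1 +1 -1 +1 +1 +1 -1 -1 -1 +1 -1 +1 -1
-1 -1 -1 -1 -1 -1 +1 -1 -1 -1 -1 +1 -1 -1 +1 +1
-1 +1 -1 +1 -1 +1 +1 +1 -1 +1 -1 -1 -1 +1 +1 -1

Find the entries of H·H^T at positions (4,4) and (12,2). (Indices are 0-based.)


Row 2 of H: [1, 1, 1, 1, -1, -1, 1, -1, -1, -1, -1, 1, 1, 1, -1, -1].
Row 4 of H: [1, 1, -1, -1, 1, 1, 1, -1, -1, -1, 1, -1, -1, -1, -1, -1].
Row 12 of H: [1, 1, -1, -1, 1, 1, 1, -1, 1, 1, -1, 1, 1, 1, 1, 1].
(H·H^T)[4][4] = Σ_j H[4][j]·H[4][j] = (1)² + (1)² + (-1)² + (-1)² + (1)² + (1)² + (1)² + (-1)² + (-1)² + (-1)² + (1)² + (-1)² + (-1)² + (-1)² + (-1)² + (-1)² = 1 + 1 + 1 + 1 + 1 + 1 + 1 + 1 + 1 + 1 + 1 + 1 + 1 + 1 + 1 + 1 = 16.
(H·H^T)[12][2] = Σ_j H[12][j]·H[2][j] = (1)·(1) + (1)·(1) + (-1)·(1) + (-1)·(1) + (1)·(-1) + (1)·(-1) + (1)·(1) + (-1)·(-1) + (1)·(-1) + (1)·(-1) + (-1)·(-1) + (1)·(1) + (1)·(1) + (1)·(1) + (1)·(-1) + (1)·(-1) = 1 + 1 + -1 + -1 + -1 + -1 + 1 + 1 + -1 + -1 + 1 + 1 + 1 + 1 + -1 + -1 = 0.
So rows 12 and 2 are orthogonal; the diagonal entry equals n = 16.

(4,4) entry = 16; (12,2) entry = 0.


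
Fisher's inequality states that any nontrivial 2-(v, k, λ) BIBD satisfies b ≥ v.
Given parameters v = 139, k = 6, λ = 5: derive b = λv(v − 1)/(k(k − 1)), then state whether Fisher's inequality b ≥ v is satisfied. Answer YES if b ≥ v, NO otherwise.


b = λv(v − 1)/(k(k − 1)) = 5·139·138/(6·5) = 95910/30 = 3197.
Compare with v = 139: b ≥ v, so Fisher's inequality holds.

YES


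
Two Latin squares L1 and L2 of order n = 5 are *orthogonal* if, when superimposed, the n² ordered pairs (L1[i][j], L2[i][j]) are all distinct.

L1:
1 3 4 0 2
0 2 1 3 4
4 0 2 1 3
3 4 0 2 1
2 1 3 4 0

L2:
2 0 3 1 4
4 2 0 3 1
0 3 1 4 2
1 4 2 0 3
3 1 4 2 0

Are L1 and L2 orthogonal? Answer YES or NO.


Form the n² = 25 superimposed pairs (L1[i][j], L2[i][j]), row by row (rows and columns indexed from 0):
row 0: (1,2) (3,0) (4,3) (0,1) (2,4)
row 1: (0,4) (2,2) (1,0) (3,3) (4,1)
row 2: (4,0) (0,3) (2,1) (1,4) (3,2)
row 3: (3,1) (4,4) (0,2) (2,0) (1,3)
row 4: (2,3) (1,1) (3,4) (4,2) (0,0)
Orthogonality requires all 25 pairs distinct.
Check by first coordinate: for each symbol s of L1, list the L2 entries in the n cells where L1 = s; they must all differ.
  L1 = 0: L2 entries (in reading order) 1, 4, 3, 2, 0 — all 5 distinct ✓
  L1 = 1: L2 entries (in reading order) 2, 0, 4, 3, 1 — all 5 distinct ✓
  L1 = 2: L2 entries (in reading order) 4, 2, 1, 0, 3 — all 5 distinct ✓
  L1 = 3: L2 entries (in reading order) 0, 3, 2, 1, 4 — all 5 distinct ✓
  L1 = 4: L2 entries (in reading order) 3, 1, 0, 4, 2 — all 5 distinct ✓
Every symbol of L1 meets every symbol of L2 exactly once, so all 25 pairs are distinct (25 of 25).
Conclusion: YES.

YES


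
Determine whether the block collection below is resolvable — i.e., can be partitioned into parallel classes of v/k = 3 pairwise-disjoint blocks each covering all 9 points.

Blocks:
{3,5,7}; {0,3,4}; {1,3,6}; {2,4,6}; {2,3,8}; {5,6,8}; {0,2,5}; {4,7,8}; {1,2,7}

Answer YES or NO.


v = 9, block size k = 3, number of blocks = 9.
For resolvability, blocks must partition into parallel classes of size v/k = 3.
Total blocks must therefore be a multiple of 3: 9 = 3·3 + 0 ⇒ divisible ✓.
Consider block {3,5,7}. The only other block(s) in the collection disjoint from it are {2,4,6} — just 1 block(s). Any parallel class containing {3,5,7} would need 2 other blocks each disjoint from it, so no parallel class of size 3 can contain {3,5,7}.
Since every block must belong to some parallel class in a resolution, the collection cannot be partitioned into parallel classes.
Resolvable? NO.

NO


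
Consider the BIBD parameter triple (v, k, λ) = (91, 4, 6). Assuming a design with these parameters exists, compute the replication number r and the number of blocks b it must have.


Any 2-(v, k, λ) BIBD satisfies two necessary conditions:
  (i)  Each point sits in r blocks, and counting incidences through any fixed point gives r(k − 1) = λ(v − 1), so r = λ(v − 1)/(k − 1).
  (ii) Total incidences bk = vr, so b = vr/k.
Step 1: r = λ(v − 1)/(k − 1) = 6·(91 − 1)/(4 − 1) = 6·90/3 = 540/3 = 180.
Step 2: b = vr/k = 91·180/4 = 16380/4 = 4095.
Check integrality: r = 180 ∈ Z ✓, b = 4095 ∈ Z ✓.
(These identities are necessary conditions: they determine r and b for any design with these parameters, but do not by themselves prove that one exists.)

r = 180, b = 4095.


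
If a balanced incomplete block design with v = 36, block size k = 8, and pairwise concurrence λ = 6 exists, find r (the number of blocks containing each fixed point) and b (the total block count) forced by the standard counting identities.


Any 2-(v, k, λ) BIBD satisfies two necessary conditions:
  (i)  Each point sits in r blocks, and counting incidences through any fixed point gives r(k − 1) = λ(v − 1), so r = λ(v − 1)/(k − 1).
  (ii) Total incidences bk = vr, so b = vr/k.
Step 1: r = λ(v − 1)/(k − 1) = 6·(36 − 1)/(8 − 1) = 6·35/7 = 210/7 = 30.
Step 2: b = vr/k = 36·30/8 = 1080/8 = 135.
Check integrality: r = 30 ∈ Z ✓, b = 135 ∈ Z ✓.
(These identities are necessary conditions: they determine r and b for any design with these parameters, but do not by themselves prove that one exists.)

r = 30, b = 135.


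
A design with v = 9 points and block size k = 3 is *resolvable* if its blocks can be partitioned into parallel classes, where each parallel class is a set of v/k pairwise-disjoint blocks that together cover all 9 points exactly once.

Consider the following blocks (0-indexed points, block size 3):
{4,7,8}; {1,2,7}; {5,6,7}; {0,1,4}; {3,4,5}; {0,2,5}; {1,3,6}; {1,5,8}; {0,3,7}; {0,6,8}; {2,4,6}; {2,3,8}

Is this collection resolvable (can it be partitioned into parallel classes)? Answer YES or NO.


v = 9, block size k = 3, number of blocks = 12.
For resolvability, blocks must partition into parallel classes of size v/k = 3.
Total blocks must therefore be a multiple of 3: 12 = 3·4 + 0 ⇒ divisible ✓.
Greedy packing gives 4 candidate class(es). Each should be a full parallel class (size 3, covers all 9 points).
  Class 1 (3 blocks): {4,7,8}; {0,2,5}; {1,3,6}. Points covered: [0, 1, 2, 3, 4, 5, 6, 7, 8].
  Class 2 (3 blocks): {1,2,7}; {3,4,5}; {0,6,8}. Points covered: [0, 1, 2, 3, 4, 5, 6, 7, 8].
  Class 3 (3 blocks): {5,6,7}; {0,1,4}; {2,3,8}. Points covered: [0, 1, 2, 3, 4, 5, 6, 7, 8].
  Class 4 (3 blocks): {1,5,8}; {0,3,7}; {2,4,6}. Points covered: [0, 1, 2, 3, 4, 5, 6, 7, 8].
All classes full (size 3)? YES. All classes cover every point? YES.
Resolvable? YES.

YES


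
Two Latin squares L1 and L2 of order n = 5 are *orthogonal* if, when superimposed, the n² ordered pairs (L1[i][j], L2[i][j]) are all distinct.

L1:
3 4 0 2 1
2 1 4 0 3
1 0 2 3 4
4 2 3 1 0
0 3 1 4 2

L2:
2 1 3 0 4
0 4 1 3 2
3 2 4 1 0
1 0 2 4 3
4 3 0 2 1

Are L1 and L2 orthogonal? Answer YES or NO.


Form the n² = 25 superimposed pairs (L1[i][j], L2[i][j]), row by row (rows and columns indexed from 0):
row 0: (3,2) (4,1) (0,3) (2,0) (1,4)
row 1: (2,0) (1,4) (4,1) (0,3) (3,2)
row 2: (1,3) (0,2) (2,4) (3,1) (4,0)
row 3: (4,1) (2,0) (3,2) (1,4) (0,3)
row 4: (0,4) (3,3) (1,0) (4,2) (2,1)
Orthogonality requires all 25 pairs distinct.
But the pair (2,0) repeats: cell (0,3) has L1 = 2, L2 = 0, and cell (1,0) has L1 = 2, L2 = 0.
A repeated pair means some other pair never occurs (only 15 distinct pairs out of 25), so the squares are not orthogonal.
Conclusion: NO.

NO


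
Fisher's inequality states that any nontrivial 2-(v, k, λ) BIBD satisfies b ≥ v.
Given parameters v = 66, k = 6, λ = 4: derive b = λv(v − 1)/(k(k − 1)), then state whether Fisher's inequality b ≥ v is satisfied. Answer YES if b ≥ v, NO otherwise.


b = λv(v − 1)/(k(k − 1)) = 4·66·65/(6·5) = 17160/30 = 572.
Compare with v = 66: b ≥ v, so Fisher's inequality holds.

YES


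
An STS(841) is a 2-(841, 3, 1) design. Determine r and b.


An STS(v) is a 2-(v, 3, 1) BIBD: block size k = 3, λ = 1.
Replication: r(k − 1) = λ(v − 1) ⇒ r·2 = 841 − 1 = 840 ⇒ r = 420.
Block count: bk = vr ⇒ b·3 = 841·420 = 353220 ⇒ b = 117740.
(Check via b = v(v − 1)/6 = 841·840/6 = 706440/6 = 117740.)

r = 420, b = 117740.


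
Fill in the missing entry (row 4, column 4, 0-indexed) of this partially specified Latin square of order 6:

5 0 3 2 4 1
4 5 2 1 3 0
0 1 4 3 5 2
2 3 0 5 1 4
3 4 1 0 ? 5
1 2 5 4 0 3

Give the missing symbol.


Row 4 contains symbols [0, 1, 3, 4, 5] — missing [2].
Column 4 contains symbols [0, 1, 3, 4, 5] — missing [2].
The missing symbol must appear in both missing sets; intersection = [2].
Therefore the hidden value is 2.

Missing value = 2.


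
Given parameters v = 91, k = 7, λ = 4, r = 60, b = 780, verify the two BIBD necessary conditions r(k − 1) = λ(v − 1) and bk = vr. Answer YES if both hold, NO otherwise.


Condition (i): r(k − 1) = 60·6 = 360; λ(v − 1) = 4·90 = 360. Match? YES.
Condition (ii): bk = 780·7 = 5460; vr = 91·60 = 5460. Match? YES.
Both conditions hold? YES.

YES


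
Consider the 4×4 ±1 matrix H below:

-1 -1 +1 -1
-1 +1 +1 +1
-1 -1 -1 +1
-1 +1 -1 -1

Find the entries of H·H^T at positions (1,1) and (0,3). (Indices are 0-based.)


Row 0 of H: [-1, -1, 1, -1].
Row 1 of H: [-1, 1, 1, 1].
Row 3 of H: [-1, 1, -1, -1].
(H·H^T)[1][1] = Σ_j H[1][j]·H[1][j] = (-1)² + (1)² + (1)² + (1)² = 1 + 1 + 1 + 1 = 4.
(H·H^T)[0][3] = Σ_j H[0][j]·H[3][j] = (-1)·(-1) + (-1)·(1) + (1)·(-1) + (-1)·(-1) = 1 + -1 + -1 + 1 = 0.
So rows 0 and 3 are orthogonal; the diagonal entry equals n = 4.

(1,1) entry = 4; (0,3) entry = 0.


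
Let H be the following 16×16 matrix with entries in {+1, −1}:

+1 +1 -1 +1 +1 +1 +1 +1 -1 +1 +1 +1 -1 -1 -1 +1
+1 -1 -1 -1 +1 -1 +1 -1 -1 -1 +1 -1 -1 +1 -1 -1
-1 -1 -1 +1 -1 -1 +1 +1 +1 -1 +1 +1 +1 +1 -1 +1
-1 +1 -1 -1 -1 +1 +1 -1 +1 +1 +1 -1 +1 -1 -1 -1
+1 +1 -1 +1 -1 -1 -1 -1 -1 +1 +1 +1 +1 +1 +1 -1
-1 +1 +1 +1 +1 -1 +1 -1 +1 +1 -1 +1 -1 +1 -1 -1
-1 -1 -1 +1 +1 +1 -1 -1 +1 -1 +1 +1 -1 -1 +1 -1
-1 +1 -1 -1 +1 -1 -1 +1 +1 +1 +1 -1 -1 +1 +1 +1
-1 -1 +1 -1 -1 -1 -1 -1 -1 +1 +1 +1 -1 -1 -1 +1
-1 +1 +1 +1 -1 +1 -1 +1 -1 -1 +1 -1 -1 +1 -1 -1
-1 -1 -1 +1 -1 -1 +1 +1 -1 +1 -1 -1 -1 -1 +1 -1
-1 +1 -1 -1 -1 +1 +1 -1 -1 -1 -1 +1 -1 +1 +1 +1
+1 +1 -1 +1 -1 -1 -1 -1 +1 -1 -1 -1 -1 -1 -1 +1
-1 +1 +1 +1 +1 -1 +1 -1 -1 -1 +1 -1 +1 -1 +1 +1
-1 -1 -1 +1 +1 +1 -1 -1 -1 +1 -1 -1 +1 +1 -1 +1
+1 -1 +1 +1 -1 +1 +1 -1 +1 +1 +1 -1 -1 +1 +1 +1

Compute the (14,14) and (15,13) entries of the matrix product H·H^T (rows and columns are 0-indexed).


Row 13 of H: [-1, 1, 1, 1, 1, -1, 1, -1, -1, -1, 1, -1, 1, -1, 1, 1].
Row 14 of H: [-1, -1, -1, 1, 1, 1, -1, -1, -1, 1, -1, -1, 1, 1, -1, 1].
Row 15 of H: [1, -1, 1, 1, -1, 1, 1, -1, 1, 1, 1, -1, -1, 1, 1, 1].
(H·H^T)[14][14] = Σ_j H[14][j]·H[14][j] = (-1)² + (-1)² + (-1)² + (1)² + (1)² + (1)² + (-1)² + (-1)² + (-1)² + (1)² + (-1)² + (-1)² + (1)² + (1)² + (-1)² + (1)² = 1 + 1 + 1 + 1 + 1 + 1 + 1 + 1 + 1 + 1 + 1 + 1 + 1 + 1 + 1 + 1 = 16.
(H·H^T)[15][13] = Σ_j H[15][j]·H[13][j] = (1)·(-1) + (-1)·(1) + (1)·(1) + (1)·(1) + (-1)·(1) + (1)·(-1) + (1)·(1) + (-1)·(-1) + (1)·(-1) + (1)·(-1) + (1)·(1) + (-1)·(-1) + (-1)·(1) + (1)·(-1) + (1)·(1) + (1)·(1) = -1 + -1 + 1 + 1 + -1 + -1 + 1 + 1 + -1 + -1 + 1 + 1 + -1 + -1 + 1 + 1 = 0.
So rows 15 and 13 are orthogonal; the diagonal entry equals n = 16.

(14,14) entry = 16; (15,13) entry = 0.


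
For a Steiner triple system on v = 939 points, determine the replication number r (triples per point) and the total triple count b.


An STS(v) is a 2-(v, 3, 1) BIBD: block size k = 3, λ = 1.
Replication: r(k − 1) = λ(v − 1) ⇒ r·2 = 939 − 1 = 938 ⇒ r = 469.
Block count: b = v(v − 1)/6 = 939·938/6 = 880782/6 = 146797.
(Check via bk = vr: 146797·3 = 440391 = 939·469 = 440391 ✓.)

r = 469, b = 146797.


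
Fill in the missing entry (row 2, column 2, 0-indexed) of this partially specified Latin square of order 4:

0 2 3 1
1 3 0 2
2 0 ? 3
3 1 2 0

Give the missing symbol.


Row 2 contains symbols [0, 2, 3] — missing [1].
Column 2 contains symbols [0, 2, 3] — missing [1].
The missing symbol must appear in both missing sets; intersection = [1].
Therefore the hidden value is 1.

Missing value = 1.


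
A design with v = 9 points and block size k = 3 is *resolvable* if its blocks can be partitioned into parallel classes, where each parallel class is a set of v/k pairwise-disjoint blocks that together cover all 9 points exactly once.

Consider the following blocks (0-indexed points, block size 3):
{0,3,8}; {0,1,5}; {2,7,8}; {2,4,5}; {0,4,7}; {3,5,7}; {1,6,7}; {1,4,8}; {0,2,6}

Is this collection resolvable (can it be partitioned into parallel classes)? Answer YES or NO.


v = 9, block size k = 3, number of blocks = 9.
For resolvability, blocks must partition into parallel classes of size v/k = 3.
Total blocks must therefore be a multiple of 3: 9 = 3·3 + 0 ⇒ divisible ✓.
Consider block {0,1,5}. The only other block(s) in the collection disjoint from it are {2,7,8} — just 1 block(s). Any parallel class containing {0,1,5} would need 2 other blocks each disjoint from it, so no parallel class of size 3 can contain {0,1,5}.
Since every block must belong to some parallel class in a resolution, the collection cannot be partitioned into parallel classes.
Resolvable? NO.

NO


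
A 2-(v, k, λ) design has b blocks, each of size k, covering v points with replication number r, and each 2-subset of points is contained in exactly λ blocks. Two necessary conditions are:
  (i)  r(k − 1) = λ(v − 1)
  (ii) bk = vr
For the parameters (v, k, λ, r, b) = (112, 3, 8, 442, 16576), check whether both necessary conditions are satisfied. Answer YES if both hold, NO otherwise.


Condition (i): r(k − 1) = 442·2 = 884; λ(v − 1) = 8·111 = 888. Match? NO.
Condition (ii): bk = 16576·3 = 49728; vr = 112·442 = 49504. Match? NO.
Both conditions hold? NO.

NO


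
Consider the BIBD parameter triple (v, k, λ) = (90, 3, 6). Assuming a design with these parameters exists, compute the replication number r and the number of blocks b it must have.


Any 2-(v, k, λ) BIBD satisfies two necessary conditions:
  (i)  Each point sits in r blocks, and counting incidences through any fixed point gives r(k − 1) = λ(v − 1), so r = λ(v − 1)/(k − 1).
  (ii) Total incidences bk = vr, so b = vr/k.
Step 1: r = λ(v − 1)/(k − 1) = 6·(90 − 1)/(3 − 1) = 6·89/2 = 534/2 = 267.
Step 2: b = vr/k = 90·267/3 = 24030/3 = 8010.
Check integrality: r = 267 ∈ Z ✓, b = 8010 ∈ Z ✓.
(These identities are necessary conditions: they determine r and b for any design with these parameters, but do not by themselves prove that one exists.)

r = 267, b = 8010.


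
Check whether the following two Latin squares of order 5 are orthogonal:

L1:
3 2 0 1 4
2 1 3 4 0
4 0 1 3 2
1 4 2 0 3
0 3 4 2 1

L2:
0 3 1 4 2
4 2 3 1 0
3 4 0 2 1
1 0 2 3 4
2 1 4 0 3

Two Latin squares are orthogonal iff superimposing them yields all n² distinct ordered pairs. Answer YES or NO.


Form the n² = 25 superimposed pairs (L1[i][j], L2[i][j]), row by row (rows and columns indexed from 0):
row 0: (3,0) (2,3) (0,1) (1,4) (4,2)
row 1: (2,4) (1,2) (3,3) (4,1) (0,0)
row 2: (4,3) (0,4) (1,0) (3,2) (2,1)
row 3: (1,1) (4,0) (2,2) (0,3) (3,4)
row 4: (0,2) (3,1) (4,4) (2,0) (1,3)
Orthogonality requires all 25 pairs distinct.
Check by first coordinate: for each symbol s of L1, list the L2 entries in the n cells where L1 = s; they must all differ.
  L1 = 0: L2 entries (in reading order) 1, 0, 4, 3, 2 — all 5 distinct ✓
  L1 = 1: L2 entries (in reading order) 4, 2, 0, 1, 3 — all 5 distinct ✓
  L1 = 2: L2 entries (in reading order) 3, 4, 1, 2, 0 — all 5 distinct ✓
  L1 = 3: L2 entries (in reading order) 0, 3, 2, 4, 1 — all 5 distinct ✓
  L1 = 4: L2 entries (in reading order) 2, 1, 3, 0, 4 — all 5 distinct ✓
Every symbol of L1 meets every symbol of L2 exactly once, so all 25 pairs are distinct (25 of 25).
Conclusion: YES.

YES


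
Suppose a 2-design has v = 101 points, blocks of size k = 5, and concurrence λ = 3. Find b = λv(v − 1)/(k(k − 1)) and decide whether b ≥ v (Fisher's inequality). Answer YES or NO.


b = λv(v − 1)/(k(k − 1)) = 3·101·100/(5·4) = 30300/20 = 1515.
Compare with v = 101: b ≥ v, so Fisher's inequality holds.

YES


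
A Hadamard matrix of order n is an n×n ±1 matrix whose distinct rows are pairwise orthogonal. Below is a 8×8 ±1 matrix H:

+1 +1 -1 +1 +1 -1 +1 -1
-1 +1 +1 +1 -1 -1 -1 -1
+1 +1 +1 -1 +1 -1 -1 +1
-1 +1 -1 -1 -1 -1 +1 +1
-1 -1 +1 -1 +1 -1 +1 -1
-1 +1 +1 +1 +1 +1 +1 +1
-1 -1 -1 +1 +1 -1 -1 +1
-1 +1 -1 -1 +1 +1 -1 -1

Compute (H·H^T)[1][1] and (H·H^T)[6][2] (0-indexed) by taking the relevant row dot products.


Row 1 of H: [-1, 1, 1, 1, -1, -1, -1, -1].
Row 2 of H: [1, 1, 1, -1, 1, -1, -1, 1].
Row 6 of H: [-1, -1, -1, 1, 1, -1, -1, 1].
(H·H^T)[1][1] = Σ_j H[1][j]·H[1][j] = (-1)² + (1)² + (1)² + (1)² + (-1)² + (-1)² + (-1)² + (-1)² = 1 + 1 + 1 + 1 + 1 + 1 + 1 + 1 = 8.
(H·H^T)[6][2] = Σ_j H[6][j]·H[2][j] = (-1)·(1) + (-1)·(1) + (-1)·(1) + (1)·(-1) + (1)·(1) + (-1)·(-1) + (-1)·(-1) + (1)·(1) = -1 + -1 + -1 + -1 + 1 + 1 + 1 + 1 = 0.
So rows 6 and 2 are orthogonal; the diagonal entry equals n = 8.

(1,1) entry = 8; (6,2) entry = 0.


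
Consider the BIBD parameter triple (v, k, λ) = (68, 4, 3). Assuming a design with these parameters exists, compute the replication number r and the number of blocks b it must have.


Any 2-(v, k, λ) BIBD satisfies two necessary conditions:
  (i)  Each point sits in r blocks, and counting incidences through any fixed point gives r(k − 1) = λ(v − 1), so r = λ(v − 1)/(k − 1).
  (ii) Total incidences bk = vr, so b = vr/k.
Step 1: r = λ(v − 1)/(k − 1) = 3·(68 − 1)/(4 − 1) = 3·67/3 = 201/3 = 67.
Step 2: b = vr/k = 68·67/4 = 4556/4 = 1139.
Check integrality: r = 67 ∈ Z ✓, b = 1139 ∈ Z ✓.
(These identities are necessary conditions: they determine r and b for any design with these parameters, but do not by themselves prove that one exists.)

r = 67, b = 1139.


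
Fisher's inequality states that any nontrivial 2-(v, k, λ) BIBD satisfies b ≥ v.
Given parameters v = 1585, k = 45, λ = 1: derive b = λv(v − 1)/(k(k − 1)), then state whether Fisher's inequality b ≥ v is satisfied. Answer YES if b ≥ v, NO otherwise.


r = λ(v − 1)/(k − 1) = 1·1584/44 = 36.
b = vr/k = 1585·36/45 = 1268.
Fisher's inequality: b ≥ v ⇔ 1268 ≥ 1585? NO.

NO


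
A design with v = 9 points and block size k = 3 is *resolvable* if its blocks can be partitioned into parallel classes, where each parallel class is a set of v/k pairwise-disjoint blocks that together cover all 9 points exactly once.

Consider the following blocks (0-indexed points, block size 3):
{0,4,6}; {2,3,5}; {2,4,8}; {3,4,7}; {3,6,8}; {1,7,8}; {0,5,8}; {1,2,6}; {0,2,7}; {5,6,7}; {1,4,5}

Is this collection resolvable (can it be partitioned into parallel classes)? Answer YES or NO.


v = 9, block size k = 3, number of blocks = 11.
For resolvability, blocks must partition into parallel classes of size v/k = 3.
Total blocks must therefore be a multiple of 3: 11 = 3·3 + 2 ⇒ not divisible ✗.
Resolvable? NO.

NO


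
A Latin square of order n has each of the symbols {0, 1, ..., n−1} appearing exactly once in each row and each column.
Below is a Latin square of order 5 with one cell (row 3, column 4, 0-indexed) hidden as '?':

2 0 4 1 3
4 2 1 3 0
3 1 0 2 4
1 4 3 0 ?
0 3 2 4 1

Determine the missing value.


Row 3 contains symbols [0, 1, 3, 4] — missing [2].
Column 4 contains symbols [0, 1, 3, 4] — missing [2].
The missing symbol must appear in both missing sets; intersection = [2].
Therefore the hidden value is 2.

Missing value = 2.


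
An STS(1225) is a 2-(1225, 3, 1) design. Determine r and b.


An STS(v) is a 2-(v, 3, 1) BIBD: block size k = 3, λ = 1.
Replication: r(k − 1) = λ(v − 1) ⇒ r·2 = 1225 − 1 = 1224 ⇒ r = 612.
Block count: bk = vr ⇒ b·3 = 1225·612 = 749700 ⇒ b = 249900.

r = 612, b = 249900.


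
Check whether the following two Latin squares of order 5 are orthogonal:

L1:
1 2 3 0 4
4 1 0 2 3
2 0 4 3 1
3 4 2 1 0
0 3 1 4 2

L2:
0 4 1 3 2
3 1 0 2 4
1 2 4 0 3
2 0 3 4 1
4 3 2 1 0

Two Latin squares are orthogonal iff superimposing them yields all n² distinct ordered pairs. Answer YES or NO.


Form the n² = 25 superimposed pairs (L1[i][j], L2[i][j]), row by row (rows and columns indexed from 0):
row 0: (1,0) (2,4) (3,1) (0,3) (4,2)
row 1: (4,3) (1,1) (0,0) (2,2) (3,4)
row 2: (2,1) (0,2) (4,4) (3,0) (1,3)
row 3: (3,2) (4,0) (2,3) (1,4) (0,1)
row 4: (0,4) (3,3) (1,2) (4,1) (2,0)
Orthogonality requires all 25 pairs distinct.
Check by first coordinate: for each symbol s of L1, list the L2 entries in the n cells where L1 = s; they must all differ.
  L1 = 0: L2 entries (in reading order) 3, 0, 2, 1, 4 — all 5 distinct ✓
  L1 = 1: L2 entries (in reading order) 0, 1, 3, 4, 2 — all 5 distinct ✓
  L1 = 2: L2 entries (in reading order) 4, 2, 1, 3, 0 — all 5 distinct ✓
  L1 = 3: L2 entries (in reading order) 1, 4, 0, 2, 3 — all 5 distinct ✓
  L1 = 4: L2 entries (in reading order) 2, 3, 4, 0, 1 — all 5 distinct ✓
Every symbol of L1 meets every symbol of L2 exactly once, so all 25 pairs are distinct (25 of 25).
Conclusion: YES.

YES


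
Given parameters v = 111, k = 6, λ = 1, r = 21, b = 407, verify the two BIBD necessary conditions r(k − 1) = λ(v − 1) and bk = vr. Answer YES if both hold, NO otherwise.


Condition (i): r(k − 1) = 21·5 = 105; λ(v − 1) = 1·110 = 110. Match? NO.
Condition (ii): bk = 407·6 = 2442; vr = 111·21 = 2331. Match? NO.
Both conditions hold? NO.

NO


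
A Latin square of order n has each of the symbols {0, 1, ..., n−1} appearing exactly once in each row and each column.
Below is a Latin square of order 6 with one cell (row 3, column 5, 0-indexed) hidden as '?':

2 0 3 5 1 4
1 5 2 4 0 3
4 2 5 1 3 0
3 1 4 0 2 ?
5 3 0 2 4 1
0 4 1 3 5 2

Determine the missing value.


Row 3 contains symbols [0, 1, 2, 3, 4] — missing [5].
Column 5 contains symbols [0, 1, 2, 3, 4] — missing [5].
The missing symbol must appear in both missing sets; intersection = [5].
Therefore the hidden value is 5.

Missing value = 5.


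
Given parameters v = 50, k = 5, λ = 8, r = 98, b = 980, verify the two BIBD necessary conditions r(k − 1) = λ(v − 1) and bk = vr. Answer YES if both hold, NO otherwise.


Condition (i): r(k − 1) = 98·4 = 392; λ(v − 1) = 8·49 = 392. Match? YES.
Condition (ii): bk = 980·5 = 4900; vr = 50·98 = 4900. Match? YES.
Both conditions hold? YES.

YES


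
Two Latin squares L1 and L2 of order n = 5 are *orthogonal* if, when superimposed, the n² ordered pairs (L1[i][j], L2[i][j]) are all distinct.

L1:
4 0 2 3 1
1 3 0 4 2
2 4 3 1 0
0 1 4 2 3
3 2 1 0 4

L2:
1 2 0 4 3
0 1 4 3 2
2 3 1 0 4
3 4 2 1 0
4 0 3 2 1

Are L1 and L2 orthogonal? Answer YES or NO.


Form the n² = 25 superimposed pairs (L1[i][j], L2[i][j]), row by row (rows and columns indexed from 0):
row 0: (4,1) (0,2) (2,0) (3,4) (1,3)
row 1: (1,0) (3,1) (0,4) (4,3) (2,2)
row 2: (2,2) (4,3) (3,1) (1,0) (0,4)
row 3: (0,3) (1,4) (4,2) (2,1) (3,0)
row 4: (3,4) (2,0) (1,3) (0,2) (4,1)
Orthogonality requires all 25 pairs distinct.
But the pair (2,2) repeats: cell (1,4) has L1 = 2, L2 = 2, and cell (2,0) has L1 = 2, L2 = 2.
A repeated pair means some other pair never occurs (only 15 distinct pairs out of 25), so the squares are not orthogonal.
Conclusion: NO.

NO


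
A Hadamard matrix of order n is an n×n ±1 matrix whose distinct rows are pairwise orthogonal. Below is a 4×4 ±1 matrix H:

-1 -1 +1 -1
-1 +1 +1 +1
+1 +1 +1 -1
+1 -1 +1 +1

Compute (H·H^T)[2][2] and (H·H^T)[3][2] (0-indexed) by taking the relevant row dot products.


Row 2 of H: [1, 1, 1, -1].
Row 3 of H: [1, -1, 1, 1].
(H·H^T)[2][2] = Σ_j H[2][j]·H[2][j] = (1)² + (1)² + (1)² + (-1)² = 1 + 1 + 1 + 1 = 4.
(H·H^T)[3][2] = Σ_j H[3][j]·H[2][j] = (1)·(1) + (-1)·(1) + (1)·(1) + (1)·(-1) = 1 + -1 + 1 + -1 = 0.
So rows 3 and 2 are orthogonal; the diagonal entry equals n = 4.

(2,2) entry = 4; (3,2) entry = 0.


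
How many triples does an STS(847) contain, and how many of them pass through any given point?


An STS(v) is a 2-(v, 3, 1) BIBD: block size k = 3, λ = 1.
Replication: r(k − 1) = λ(v − 1) ⇒ r·2 = 847 − 1 = 846 ⇒ r = 423.
Block count: b = v(v − 1)/6 = 847·846/6 = 716562/6 = 119427.

r = 423, b = 119427.


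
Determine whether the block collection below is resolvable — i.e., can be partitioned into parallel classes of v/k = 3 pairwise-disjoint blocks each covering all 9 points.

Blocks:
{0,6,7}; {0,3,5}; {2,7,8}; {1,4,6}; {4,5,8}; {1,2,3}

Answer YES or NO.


v = 9, block size k = 3, number of blocks = 6.
For resolvability, blocks must partition into parallel classes of size v/k = 3.
Total blocks must therefore be a multiple of 3: 6 = 3·2 + 0 ⇒ divisible ✓.
Greedy packing gives 2 candidate class(es). Each should be a full parallel class (size 3, covers all 9 points).
  Class 1 (3 blocks): {0,6,7}; {4,5,8}; {1,2,3}. Points covered: [0, 1, 2, 3, 4, 5, 6, 7, 8].
  Class 2 (3 blocks): {0,3,5}; {2,7,8}; {1,4,6}. Points covered: [0, 1, 2, 3, 4, 5, 6, 7, 8].
All classes full (size 3)? YES. All classes cover every point? YES.
Resolvable? YES.

YES
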